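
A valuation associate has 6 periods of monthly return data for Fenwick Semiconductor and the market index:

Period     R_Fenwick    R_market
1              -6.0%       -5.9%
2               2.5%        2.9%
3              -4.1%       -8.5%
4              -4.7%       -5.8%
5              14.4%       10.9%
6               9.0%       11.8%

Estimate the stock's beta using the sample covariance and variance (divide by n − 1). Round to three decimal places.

Mean R_i = (-6.0 + 2.5 − 4.1 − 4.7 + 14.4 + 9.0) / 6 = 1.8500%
Mean R_m = (-5.9 + 2.9 − 8.5 − 5.8 + 10.9 + 11.8) / 6 = 0.9000%
Σ(R_i − R̄_i)(R_m − R̄_m) = 357.9300  ⇒  Cov = 357.9300 / 5 = 71.5860
Σ(R_m − R̄_m)² = 402.3000  ⇒  Var(R_m) = 402.3000 / 5 = 80.4600
β = Cov / Var(R_m) = 71.5860 / 80.4600 = 0.8897

0.890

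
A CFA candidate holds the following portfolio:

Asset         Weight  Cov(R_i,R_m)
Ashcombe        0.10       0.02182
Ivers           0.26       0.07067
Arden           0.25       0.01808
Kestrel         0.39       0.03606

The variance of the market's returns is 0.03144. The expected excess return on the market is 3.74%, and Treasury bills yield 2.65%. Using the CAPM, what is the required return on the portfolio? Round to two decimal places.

β_Ashcombe = 0.02182 / 0.03144 = 0.6940
β_Ivers = 0.07067 / 0.03144 = 2.2478
β_Arden = 0.01808 / 0.03144 = 0.5751
β_Kestrel = 0.03606 / 0.03144 = 1.1469
β_P = Σ w_i β_i = 0.10×0.6940 + 0.26×2.2478 + 0.25×0.5751 + 0.39×1.1469 = 1.2449
E(R_P) = R_f + β_P × MRP = 2.65% + 1.2449 × 3.74% = 7.31%

7.31%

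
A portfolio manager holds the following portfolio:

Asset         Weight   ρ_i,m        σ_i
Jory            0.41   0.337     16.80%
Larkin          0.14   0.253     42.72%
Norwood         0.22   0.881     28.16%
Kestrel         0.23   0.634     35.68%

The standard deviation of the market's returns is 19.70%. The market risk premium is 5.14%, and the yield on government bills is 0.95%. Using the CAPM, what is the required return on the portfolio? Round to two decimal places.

4.73%

β_Jory = 0.337 × 16.80% / 19.70% = 0.2874
β_Larkin = 0.253 × 42.72% / 19.70% = 0.5486
β_Norwood = 0.881 × 28.16% / 19.70% = 1.2593
β_Kestrel = 0.634 × 35.68% / 19.70% = 1.1483
β_P = Σ w_i β_i = 0.41×0.2874 + 0.14×0.5486 + 0.22×1.2593 + 0.23×1.1483 = 0.7358
E(R_P) = R_f + β_P × MRP = 0.95% + 0.7358 × 5.14% = 4.73%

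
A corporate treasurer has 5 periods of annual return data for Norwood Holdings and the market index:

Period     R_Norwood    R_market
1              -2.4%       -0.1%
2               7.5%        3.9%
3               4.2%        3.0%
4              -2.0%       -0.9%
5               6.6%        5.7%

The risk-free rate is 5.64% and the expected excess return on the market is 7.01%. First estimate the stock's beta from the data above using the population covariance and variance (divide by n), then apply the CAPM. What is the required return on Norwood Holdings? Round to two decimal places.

Mean R_i = (-2.4 + 7.5 + 4.2 − 2.0 + 6.6) / 5 = 2.7800%
Mean R_m = (-0.1 + 3.9 + 3.0 − 0.9 + 5.7) / 5 = 2.3200%
Σ(R_i − R̄_i)(R_m − R̄_m) = 49.2620  ⇒  Cov = 49.2620 / 5 = 9.8524
Σ(R_m − R̄_m)² = 30.6080  ⇒  Var(R_m) = 30.6080 / 5 = 6.1216
β = Cov / Var(R_m) = 9.8524 / 6.1216 = 1.6094
E(R) = R_f + β × MRP = 5.64% + 1.6094 × 7.01% = 16.92%

16.92%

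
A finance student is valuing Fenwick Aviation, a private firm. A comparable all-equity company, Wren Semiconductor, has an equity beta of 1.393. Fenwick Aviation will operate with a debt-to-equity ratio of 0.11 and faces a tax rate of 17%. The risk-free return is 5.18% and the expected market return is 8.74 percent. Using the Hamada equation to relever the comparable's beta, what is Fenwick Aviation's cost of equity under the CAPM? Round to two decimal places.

β_L = β_U × [1 + (1 − t)(D/E)] = 1.393 × [1 + (1 − 0.17) × 0.11]
    = 1.393 × [1 + 0.83 × 0.11] = 1.393 × 1.0913 = 1.5202
MRP = 8.74% − 5.18% = 3.56%
E(R) = R_f + β_L × MRP = 5.18% + 1.5202 × 3.56% = 10.59%

10.59%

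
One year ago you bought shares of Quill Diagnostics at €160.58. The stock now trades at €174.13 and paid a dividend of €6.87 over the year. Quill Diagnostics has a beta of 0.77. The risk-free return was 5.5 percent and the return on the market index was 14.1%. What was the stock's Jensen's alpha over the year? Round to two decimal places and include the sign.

Realised HPR = (P1 + D1 − P0) / P0 = (174.13 + 6.87 − 160.58) / 160.58 = 20.42 / 160.58 = 12.7164%
MRP = 14.1% − 5.5% = 8.60%
CAPM required = R_f + β·MRP = 5.5% + 0.77 × 8.6% = 12.1220%
α = realised − required = 12.7164% − 12.1220% = +0.59%

+0.59%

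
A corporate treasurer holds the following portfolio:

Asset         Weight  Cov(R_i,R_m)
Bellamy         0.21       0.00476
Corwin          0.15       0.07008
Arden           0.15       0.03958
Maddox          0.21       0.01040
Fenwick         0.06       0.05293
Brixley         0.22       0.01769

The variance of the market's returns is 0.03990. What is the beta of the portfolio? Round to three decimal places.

β_Bellamy = 0.00476 / 0.03990 = 0.1193
β_Corwin = 0.07008 / 0.03990 = 1.7564
β_Arden = 0.03958 / 0.03990 = 0.9920
β_Maddox = 0.01040 / 0.03990 = 0.2607
β_Fenwick = 0.05293 / 0.03990 = 1.3266
β_Brixley = 0.01769 / 0.03990 = 0.4434
β_P = Σ w_i β_i = 0.21×0.1193 + 0.15×1.7564 + 0.15×0.9920 + 0.21×0.2607 + 0.06×1.3266 + 0.22×0.4434 = 0.6692

0.669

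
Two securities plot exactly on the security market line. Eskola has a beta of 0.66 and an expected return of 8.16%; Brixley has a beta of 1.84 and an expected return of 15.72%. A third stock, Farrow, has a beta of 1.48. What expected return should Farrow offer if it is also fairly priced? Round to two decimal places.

13.41%

MRP (SML slope) = (15.72% − 8.16%) / (1.84 − 0.66) = 7.56% / 1.18 = 6.4068%
R_f (intercept) = 8.16% − 0.66 × 6.4068% = 3.9315%
E(R_Farrow) = R_f + β × MRP = 3.9315% + 1.48 × 6.4068% = 13.41%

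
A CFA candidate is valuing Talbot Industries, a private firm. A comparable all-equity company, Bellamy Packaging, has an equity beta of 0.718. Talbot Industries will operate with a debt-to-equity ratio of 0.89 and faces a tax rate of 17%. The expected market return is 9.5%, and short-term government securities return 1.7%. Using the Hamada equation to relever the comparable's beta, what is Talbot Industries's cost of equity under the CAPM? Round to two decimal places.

β_L = β_U × [1 + (1 − t)(D/E)] = 0.718 × [1 + (1 − 0.17) × 0.89]
    = 0.718 × [1 + 0.83 × 0.89] = 0.718 × 1.7387 = 1.2484
MRP = 9.5% − 1.7% = 7.80%
E(R) = R_f + β_L × MRP = 1.7% + 1.2484 × 7.8% = 11.44%

11.44%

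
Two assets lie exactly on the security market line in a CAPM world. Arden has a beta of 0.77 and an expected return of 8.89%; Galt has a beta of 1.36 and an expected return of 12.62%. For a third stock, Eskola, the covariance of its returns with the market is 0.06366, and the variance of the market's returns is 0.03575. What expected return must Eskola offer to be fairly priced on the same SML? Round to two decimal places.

MRP = (12.62% − 8.89%) / (1.36 − 0.77) = 6.3220%
R_f = 8.89% − 0.77 × 6.3220% = 4.0221%
β_Eskola = Cov / Var(R_m) = 0.06366 / 0.03575 = 1.7807
E(R_Eskola) = R_f + β × MRP = 4.0221% + 1.7807 × 6.3220% = 15.28%

15.28%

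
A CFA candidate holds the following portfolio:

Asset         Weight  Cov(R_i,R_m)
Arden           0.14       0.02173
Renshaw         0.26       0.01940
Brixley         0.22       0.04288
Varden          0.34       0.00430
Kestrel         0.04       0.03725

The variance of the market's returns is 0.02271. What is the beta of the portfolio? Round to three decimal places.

β_Arden = 0.02173 / 0.02271 = 0.9568
β_Renshaw = 0.01940 / 0.02271 = 0.8542
β_Brixley = 0.04288 / 0.02271 = 1.8882
β_Varden = 0.00430 / 0.02271 = 0.1893
β_Kestrel = 0.03725 / 0.02271 = 1.6402
β_P = Σ w_i β_i = 0.14×0.9568 + 0.26×0.8542 + 0.22×1.8882 + 0.34×0.1893 + 0.04×1.6402 = 0.9014

0.901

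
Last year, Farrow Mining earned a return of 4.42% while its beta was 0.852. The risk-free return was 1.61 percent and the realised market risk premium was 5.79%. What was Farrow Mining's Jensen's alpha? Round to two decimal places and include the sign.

CAPM benchmark = R_f + β(R_m − R_f) = 1.61% + 0.852 × 5.79% = 6.54308%
α = actual − benchmark = 4.42% − 6.54308% = -2.12%

-2.12%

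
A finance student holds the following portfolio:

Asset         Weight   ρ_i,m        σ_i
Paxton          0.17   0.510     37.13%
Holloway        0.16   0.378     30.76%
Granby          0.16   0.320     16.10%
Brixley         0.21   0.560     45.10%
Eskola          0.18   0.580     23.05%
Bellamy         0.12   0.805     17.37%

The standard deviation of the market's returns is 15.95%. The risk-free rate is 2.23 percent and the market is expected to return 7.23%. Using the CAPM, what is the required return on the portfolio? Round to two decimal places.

7.02%

β_Paxton = 0.510 × 37.13% / 15.95% = 1.1872
β_Holloway = 0.378 × 30.76% / 15.95% = 0.7290
β_Granby = 0.320 × 16.10% / 15.95% = 0.3230
β_Brixley = 0.560 × 45.10% / 15.95% = 1.5834
β_Eskola = 0.580 × 23.05% / 15.95% = 0.8382
β_Bellamy = 0.805 × 17.37% / 15.95% = 0.8767
β_P = Σ w_i β_i = 0.17×1.1872 + 0.16×0.7290 + 0.16×0.3230 + 0.21×1.5834 + 0.18×0.8382 + 0.12×0.8767 = 0.9587
MRP = 7.23% − 2.23% = 5.00%
E(R_P) = R_f + β_P × MRP = 2.23% + 0.9587 × 5.00% = 7.02%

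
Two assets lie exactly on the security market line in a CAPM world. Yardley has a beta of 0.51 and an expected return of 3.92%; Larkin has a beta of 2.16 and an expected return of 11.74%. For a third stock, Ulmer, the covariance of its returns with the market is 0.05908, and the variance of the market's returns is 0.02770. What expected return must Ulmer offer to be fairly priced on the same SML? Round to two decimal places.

11.61%

MRP = (11.74% − 3.92%) / (2.16 − 0.51) = 4.7394%
R_f = 3.92% − 0.51 × 4.7394% = 1.5029%
β_Ulmer = Cov / Var(R_m) = 0.05908 / 0.02770 = 2.1329
E(R_Ulmer) = R_f + β × MRP = 1.5029% + 2.1329 × 4.7394% = 11.61%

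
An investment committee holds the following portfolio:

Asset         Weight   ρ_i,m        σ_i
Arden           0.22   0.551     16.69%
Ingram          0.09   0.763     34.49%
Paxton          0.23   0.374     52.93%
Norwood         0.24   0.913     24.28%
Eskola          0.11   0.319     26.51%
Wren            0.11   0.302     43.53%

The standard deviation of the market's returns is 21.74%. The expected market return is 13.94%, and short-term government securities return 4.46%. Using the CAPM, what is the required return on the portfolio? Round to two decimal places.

11.72%

β_Arden = 0.551 × 16.69% / 21.74% = 0.4230
β_Ingram = 0.763 × 34.49% / 21.74% = 1.2105
β_Paxton = 0.374 × 52.93% / 21.74% = 0.9106
β_Norwood = 0.913 × 24.28% / 21.74% = 1.0197
β_Eskola = 0.319 × 26.51% / 21.74% = 0.3890
β_Wren = 0.302 × 43.53% / 21.74% = 0.6047
β_P = Σ w_i β_i = 0.22×0.4230 + 0.09×1.2105 + 0.23×0.9106 + 0.24×1.0197 + 0.11×0.3890 + 0.11×0.6047 = 0.7655
MRP = 13.94% − 4.46% = 9.48%
E(R_P) = R_f + β_P × MRP = 4.46% + 0.7655 × 9.48% = 11.72%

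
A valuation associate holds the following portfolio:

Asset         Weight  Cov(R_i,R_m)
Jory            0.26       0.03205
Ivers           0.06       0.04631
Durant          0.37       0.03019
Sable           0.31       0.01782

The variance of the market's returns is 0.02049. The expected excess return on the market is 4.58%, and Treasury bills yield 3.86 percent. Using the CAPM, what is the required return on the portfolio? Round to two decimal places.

β_Jory = 0.03205 / 0.02049 = 1.5642
β_Ivers = 0.04631 / 0.02049 = 2.2601
β_Durant = 0.03019 / 0.02049 = 1.4734
β_Sable = 0.01782 / 0.02049 = 0.8697
β_P = Σ w_i β_i = 0.26×1.5642 + 0.06×2.2601 + 0.37×1.4734 + 0.31×0.8697 = 1.3571
E(R_P) = R_f + β_P × MRP = 3.86% + 1.3571 × 4.58% = 10.08%

10.08%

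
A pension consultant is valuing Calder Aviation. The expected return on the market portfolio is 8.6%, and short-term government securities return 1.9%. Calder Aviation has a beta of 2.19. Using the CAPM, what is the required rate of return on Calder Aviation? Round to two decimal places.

Market risk premium = E(R_m) − R_f = 8.6% − 1.9% = 6.70%
E(R) = R_f + β × MRP = 1.9% + 2.19 × 6.7% = 16.57%

16.57%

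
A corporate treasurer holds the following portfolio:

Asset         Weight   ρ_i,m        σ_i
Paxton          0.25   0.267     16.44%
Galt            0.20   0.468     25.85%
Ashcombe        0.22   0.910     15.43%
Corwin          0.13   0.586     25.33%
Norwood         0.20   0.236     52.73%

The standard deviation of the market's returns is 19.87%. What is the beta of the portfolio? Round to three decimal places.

β_Paxton = 0.267 × 16.44% / 19.87% = 0.2209
β_Galt = 0.468 × 25.85% / 19.87% = 0.6088
β_Ashcombe = 0.910 × 15.43% / 19.87% = 0.7067
β_Corwin = 0.586 × 25.33% / 19.87% = 0.7470
β_Norwood = 0.236 × 52.73% / 19.87% = 0.6263
β_P = Σ w_i β_i = 0.25×0.2209 + 0.20×0.6088 + 0.22×0.7067 + 0.13×0.7470 + 0.20×0.6263 = 0.5548

0.555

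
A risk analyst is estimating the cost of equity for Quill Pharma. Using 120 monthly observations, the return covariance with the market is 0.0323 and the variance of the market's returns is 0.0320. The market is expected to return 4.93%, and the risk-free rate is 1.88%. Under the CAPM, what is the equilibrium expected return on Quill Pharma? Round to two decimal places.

β = Cov(R_i, R_m) / Var(R_m) = 0.0323 / 0.0320 = 1.0094
MRP = 4.93% − 1.88% = 3.05%
E(R) = R_f + β × MRP = 1.88% + 1.0094 × 3.05% = 4.96%

4.96%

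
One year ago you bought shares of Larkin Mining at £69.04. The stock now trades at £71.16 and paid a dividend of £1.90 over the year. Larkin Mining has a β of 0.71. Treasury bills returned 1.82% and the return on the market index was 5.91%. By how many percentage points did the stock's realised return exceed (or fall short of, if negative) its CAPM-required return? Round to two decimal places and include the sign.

+1.10%

Realised HPR = (P1 + D1 − P0) / P0 = (71.16 + 1.90 − 69.04) / 69.04 = 4.02 / 69.04 = 5.8227%
MRP = 5.91% − 1.82% = 4.09%
CAPM required = R_f + β·MRP = 1.82% + 0.71 × 4.09% = 4.7239%
α = realised − required = 5.8227% − 4.7239% = +1.10%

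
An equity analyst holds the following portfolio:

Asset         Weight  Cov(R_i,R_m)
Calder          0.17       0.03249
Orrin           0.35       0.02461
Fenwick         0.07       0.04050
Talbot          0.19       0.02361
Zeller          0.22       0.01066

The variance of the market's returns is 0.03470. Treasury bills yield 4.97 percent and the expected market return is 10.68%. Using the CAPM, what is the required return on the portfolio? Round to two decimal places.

β_Calder = 0.03249 / 0.03470 = 0.9363
β_Orrin = 0.02461 / 0.03470 = 0.7092
β_Fenwick = 0.04050 / 0.03470 = 1.1671
β_Talbot = 0.02361 / 0.03470 = 0.6804
β_Zeller = 0.01066 / 0.03470 = 0.3072
β_P = Σ w_i β_i = 0.17×0.9363 + 0.35×0.7092 + 0.07×1.1671 + 0.19×0.6804 + 0.22×0.3072 = 0.6859
MRP = 10.68% − 4.97% = 5.71%
E(R_P) = R_f + β_P × MRP = 4.97% + 0.6859 × 5.71% = 8.89%

8.89%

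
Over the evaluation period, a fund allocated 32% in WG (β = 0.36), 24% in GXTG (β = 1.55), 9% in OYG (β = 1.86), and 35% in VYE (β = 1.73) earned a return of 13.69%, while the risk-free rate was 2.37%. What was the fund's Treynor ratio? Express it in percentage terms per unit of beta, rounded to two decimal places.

β_P = 0.32×0.36 + 0.24×1.55 + 0.09×1.86 + 0.35×1.73 = 1.2601
Treynor = (R_P − R_f) / β_P = (13.69% − 2.37%) / 1.2601 = 11.32% / 1.2601 = 8.98%

8.98%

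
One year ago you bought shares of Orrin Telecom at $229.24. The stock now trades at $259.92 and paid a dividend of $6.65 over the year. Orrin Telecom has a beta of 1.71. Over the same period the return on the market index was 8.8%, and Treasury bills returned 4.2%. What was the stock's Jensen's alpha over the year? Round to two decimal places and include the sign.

Realised HPR = (P1 + D1 − P0) / P0 = (259.92 + 6.65 − 229.24) / 229.24 = 37.33 / 229.24 = 16.2842%
MRP = 8.8% − 4.2% = 4.60%
CAPM required = R_f + β·MRP = 4.2% + 1.71 × 4.6% = 12.0660%
α = realised − required = 16.2842% − 12.0660% = +4.22%

+4.22%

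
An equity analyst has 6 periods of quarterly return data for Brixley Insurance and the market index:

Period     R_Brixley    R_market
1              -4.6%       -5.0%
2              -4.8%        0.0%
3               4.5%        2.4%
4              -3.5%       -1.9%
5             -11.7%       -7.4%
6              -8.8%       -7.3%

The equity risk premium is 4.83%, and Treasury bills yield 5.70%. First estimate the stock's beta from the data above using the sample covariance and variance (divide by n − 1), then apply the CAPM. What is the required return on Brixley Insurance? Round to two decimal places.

11.59%

Mean R_i = (-4.6 − 4.8 + 4.5 − 3.5 − 11.7 − 8.8) / 6 = -4.8167%
Mean R_m = (-5.0 + 0.0 + 2.4 − 1.9 − 7.4 − 7.3) / 6 = -3.2000%
Σ(R_i − R̄_i)(R_m − R̄_m) = 98.7900  ⇒  Cov = 98.7900 / 5 = 19.7580
Σ(R_m − R̄_m)² = 80.9800  ⇒  Var(R_m) = 80.9800 / 5 = 16.1960
β = Cov / Var(R_m) = 19.7580 / 16.1960 = 1.2199
E(R) = R_f + β × MRP = 5.70% + 1.2199 × 4.83% = 11.59%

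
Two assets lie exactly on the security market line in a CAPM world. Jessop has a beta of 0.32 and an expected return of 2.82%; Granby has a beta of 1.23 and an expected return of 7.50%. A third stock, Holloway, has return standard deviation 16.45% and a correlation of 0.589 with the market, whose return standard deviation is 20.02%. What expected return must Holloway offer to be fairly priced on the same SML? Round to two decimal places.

MRP = (7.50% − 2.82%) / (1.23 − 0.32) = 5.1429%
R_f = 2.82% − 0.32 × 5.1429% = 1.1743%
β_Holloway = ρ·σ_i/σ_m = 0.589 × 16.45 / 20.02 = 0.4840
E(R_Holloway) = R_f + β × MRP = 1.1743% + 0.4840 × 5.1429% = 3.66%

3.66%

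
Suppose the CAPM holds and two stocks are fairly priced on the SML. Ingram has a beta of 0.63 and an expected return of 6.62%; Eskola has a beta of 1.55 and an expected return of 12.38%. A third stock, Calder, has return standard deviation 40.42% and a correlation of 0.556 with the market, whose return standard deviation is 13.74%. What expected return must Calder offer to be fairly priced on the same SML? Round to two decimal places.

12.92%

MRP = (12.38% − 6.62%) / (1.55 − 0.63) = 6.2609%
R_f = 6.62% − 0.63 × 6.2609% = 2.6756%
β_Calder = ρ·σ_i/σ_m = 0.556 × 40.42 / 13.74 = 1.6356
E(R_Calder) = R_f + β × MRP = 2.6756% + 1.6356 × 6.2609% = 12.92%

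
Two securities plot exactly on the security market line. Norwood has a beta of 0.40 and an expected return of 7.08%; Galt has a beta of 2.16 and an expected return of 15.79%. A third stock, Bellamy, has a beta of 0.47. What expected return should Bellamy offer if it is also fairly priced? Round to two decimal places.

7.43%

MRP (SML slope) = (15.79% − 7.08%) / (2.16 − 0.40) = 8.71% / 1.76 = 4.9489%
R_f (intercept) = 7.08% − 0.40 × 4.9489% = 5.1004%
E(R_Bellamy) = R_f + β × MRP = 5.1004% + 0.47 × 4.9489% = 7.43%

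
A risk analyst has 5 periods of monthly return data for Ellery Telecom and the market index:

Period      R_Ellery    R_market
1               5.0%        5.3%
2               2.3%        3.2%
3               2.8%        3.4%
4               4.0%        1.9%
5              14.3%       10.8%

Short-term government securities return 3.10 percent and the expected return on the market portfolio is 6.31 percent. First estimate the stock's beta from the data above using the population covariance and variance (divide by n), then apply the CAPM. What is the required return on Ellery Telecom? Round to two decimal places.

7.39%

Mean R_i = (5.0 + 2.3 + 2.8 + 4.0 + 14.3) / 5 = 5.6800%
Mean R_m = (5.3 + 3.2 + 3.4 + 1.9 + 10.8) / 5 = 4.9200%
Σ(R_i − R̄_i)(R_m − R̄_m) = 65.6920  ⇒  Cov = 65.6920 / 5 = 13.1384
Σ(R_m − R̄_m)² = 49.1080  ⇒  Var(R_m) = 49.1080 / 5 = 9.8216
β = Cov / Var(R_m) = 13.1384 / 9.8216 = 1.3377
MRP = 6.31% − 3.10% = 3.21%
E(R) = R_f + β × MRP = 3.10% + 1.3377 × 3.21% = 7.39%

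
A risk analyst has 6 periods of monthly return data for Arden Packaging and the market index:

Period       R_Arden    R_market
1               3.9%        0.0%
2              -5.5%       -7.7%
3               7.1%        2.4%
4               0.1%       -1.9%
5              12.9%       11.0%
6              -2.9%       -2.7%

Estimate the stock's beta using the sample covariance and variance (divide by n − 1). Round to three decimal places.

Mean R_i = (3.9 − 5.5 + 7.1 + 0.1 + 12.9 − 2.9) / 6 = 2.6000%
Mean R_m = (0.0 − 7.7 + 2.4 − 1.9 + 11.0 − 2.7) / 6 = 0.1833%
Σ(R_i − R̄_i)(R_m − R̄_m) = 206.0700  ⇒  Cov = 206.0700 / 5 = 41.2140
Σ(R_m − R̄_m)² = 196.7483  ⇒  Var(R_m) = 196.7483 / 5 = 39.3497
β = Cov / Var(R_m) = 41.2140 / 39.3497 = 1.0474

1.047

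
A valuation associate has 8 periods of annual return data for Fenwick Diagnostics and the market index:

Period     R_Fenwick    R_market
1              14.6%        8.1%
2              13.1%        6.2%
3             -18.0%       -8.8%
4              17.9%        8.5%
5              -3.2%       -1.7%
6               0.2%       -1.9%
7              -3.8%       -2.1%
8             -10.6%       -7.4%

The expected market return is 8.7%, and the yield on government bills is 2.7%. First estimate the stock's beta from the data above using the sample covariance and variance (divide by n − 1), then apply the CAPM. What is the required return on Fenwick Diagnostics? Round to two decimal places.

Mean R_i = (14.6 + 13.1 − 18.0 + 17.9 − 3.2 + 0.2 − 3.8 − 10.6) / 8 = 1.2750%
Mean R_m = (8.1 + 6.2 − 8.8 + 8.5 − 1.7 − 1.9 − 2.1 − 7.4) / 8 = 0.1125%
Σ(R_i − R̄_i)(R_m − R̄_m) = 600.3625  ⇒  Cov = 600.3625 / 7 = 85.7661
Σ(R_m − R̄_m)² = 319.3088  ⇒  Var(R_m) = 319.3088 / 7 = 45.6155
β = Cov / Var(R_m) = 85.7661 / 45.6155 = 1.8802
MRP = 8.7% − 2.7% = 6.00%
E(R) = R_f + β × MRP = 2.7% + 1.8802 × 6.0% = 13.98%

13.98%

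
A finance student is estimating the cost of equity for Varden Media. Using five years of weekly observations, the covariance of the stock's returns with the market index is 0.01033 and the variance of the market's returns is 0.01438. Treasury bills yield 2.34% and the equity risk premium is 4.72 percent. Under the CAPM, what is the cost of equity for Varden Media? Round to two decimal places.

5.73%

β = Cov(R_i, R_m) / Var(R_m) = 0.01033 / 0.01438 = 0.7184
E(R) = R_f + β × MRP = 2.34% + 0.7184 × 4.72% = 5.73%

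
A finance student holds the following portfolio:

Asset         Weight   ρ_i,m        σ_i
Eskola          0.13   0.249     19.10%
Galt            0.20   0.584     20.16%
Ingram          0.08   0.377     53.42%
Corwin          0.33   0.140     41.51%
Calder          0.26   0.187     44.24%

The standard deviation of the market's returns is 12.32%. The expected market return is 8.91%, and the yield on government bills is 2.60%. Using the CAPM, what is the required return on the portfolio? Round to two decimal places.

β_Eskola = 0.249 × 19.10% / 12.32% = 0.3860
β_Galt = 0.584 × 20.16% / 12.32% = 0.9556
β_Ingram = 0.377 × 53.42% / 12.32% = 1.6347
β_Corwin = 0.140 × 41.51% / 12.32% = 0.4717
β_Calder = 0.187 × 44.24% / 12.32% = 0.6715
β_P = Σ w_i β_i = 0.13×0.3860 + 0.20×0.9556 + 0.08×1.6347 + 0.33×0.4717 + 0.26×0.6715 = 0.7023
MRP = 8.91% − 2.60% = 6.31%
E(R_P) = R_f + β_P × MRP = 2.60% + 0.7023 × 6.31% = 7.03%

7.03%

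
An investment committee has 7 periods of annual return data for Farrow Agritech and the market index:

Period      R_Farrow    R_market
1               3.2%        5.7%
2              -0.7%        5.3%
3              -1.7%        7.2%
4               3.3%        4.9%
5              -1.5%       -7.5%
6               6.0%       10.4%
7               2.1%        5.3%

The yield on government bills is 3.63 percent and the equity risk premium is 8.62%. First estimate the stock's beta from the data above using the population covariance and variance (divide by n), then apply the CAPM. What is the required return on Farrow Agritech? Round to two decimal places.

Mean R_i = (3.2 − 0.7 − 1.7 + 3.3 − 1.5 + 6.0 + 2.1) / 7 = 1.5286%
Mean R_m = (5.7 + 5.3 + 7.2 + 4.9 − 7.5 + 10.4 + 5.3) / 7 = 4.4714%
Σ(R_i − R̄_i)(R_m − R̄_m) = 55.3957  ⇒  Cov = 55.3957 / 7 = 7.9137
Σ(R_m − R̄_m)² = 188.9743  ⇒  Var(R_m) = 188.9743 / 7 = 26.9963
β = Cov / Var(R_m) = 7.9137 / 26.9963 = 0.2931
E(R) = R_f + β × MRP = 3.63% + 0.2931 × 8.62% = 6.16%

6.16%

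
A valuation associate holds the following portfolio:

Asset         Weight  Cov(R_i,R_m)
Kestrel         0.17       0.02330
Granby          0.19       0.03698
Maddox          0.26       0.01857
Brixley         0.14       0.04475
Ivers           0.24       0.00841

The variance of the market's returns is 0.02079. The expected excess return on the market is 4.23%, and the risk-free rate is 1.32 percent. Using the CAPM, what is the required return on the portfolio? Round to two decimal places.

β_Kestrel = 0.02330 / 0.02079 = 1.1207
β_Granby = 0.03698 / 0.02079 = 1.7787
β_Maddox = 0.01857 / 0.02079 = 0.8932
β_Brixley = 0.04475 / 0.02079 = 2.1525
β_Ivers = 0.00841 / 0.02079 = 0.4045
β_P = Σ w_i β_i = 0.17×1.1207 + 0.19×1.7787 + 0.26×0.8932 + 0.14×2.1525 + 0.24×0.4045 = 1.1591
E(R_P) = R_f + β_P × MRP = 1.32% + 1.1591 × 4.23% = 6.22%

6.22%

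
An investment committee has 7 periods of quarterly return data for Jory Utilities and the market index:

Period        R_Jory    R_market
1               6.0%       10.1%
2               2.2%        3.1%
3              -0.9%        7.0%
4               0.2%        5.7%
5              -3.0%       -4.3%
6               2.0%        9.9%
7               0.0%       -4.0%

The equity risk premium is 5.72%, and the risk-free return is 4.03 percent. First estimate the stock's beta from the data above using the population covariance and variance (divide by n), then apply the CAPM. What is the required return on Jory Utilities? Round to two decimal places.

Mean R_i = (6.0 + 2.2 − 0.9 + 0.2 − 3.0 + 2.0 + 0.0) / 7 = 0.9286%
Mean R_m = (10.1 + 3.1 + 7.0 + 5.7 − 4.3 + 9.9 − 4.0) / 7 = 3.9286%
Σ(R_i − R̄_i)(R_m − R̄_m) = 69.4243  ⇒  Cov = 69.4243 / 7 = 9.9178
Σ(R_m − R̄_m)² = 217.5743  ⇒  Var(R_m) = 217.5743 / 7 = 31.0820
β = Cov / Var(R_m) = 9.9178 / 31.0820 = 0.3191
E(R) = R_f + β × MRP = 4.03% + 0.3191 × 5.72% = 5.86%

5.86%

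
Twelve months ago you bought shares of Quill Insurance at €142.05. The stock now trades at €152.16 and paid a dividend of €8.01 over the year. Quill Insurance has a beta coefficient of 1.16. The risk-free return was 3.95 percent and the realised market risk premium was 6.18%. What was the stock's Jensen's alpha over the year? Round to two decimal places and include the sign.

+1.64%

Realised HPR = (P1 + D1 − P0) / P0 = (152.16 + 8.01 − 142.05) / 142.05 = 18.12 / 142.05 = 12.7561%
CAPM required = R_f + β·MRP = 3.95% + 1.16 × 6.18% = 11.1188%
α = realised − required = 12.7561% − 11.1188% = +1.64%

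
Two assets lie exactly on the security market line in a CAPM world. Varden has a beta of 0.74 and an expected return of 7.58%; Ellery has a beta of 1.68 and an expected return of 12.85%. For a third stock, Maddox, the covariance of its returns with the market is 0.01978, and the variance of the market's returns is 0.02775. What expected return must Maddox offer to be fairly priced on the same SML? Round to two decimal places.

MRP = (12.85% − 7.58%) / (1.68 − 0.74) = 5.6064%
R_f = 7.58% − 0.74 × 5.6064% = 3.4313%
β_Maddox = Cov / Var(R_m) = 0.01978 / 0.02775 = 0.7128
E(R_Maddox) = R_f + β × MRP = 3.4313% + 0.7128 × 5.6064% = 7.43%

7.43%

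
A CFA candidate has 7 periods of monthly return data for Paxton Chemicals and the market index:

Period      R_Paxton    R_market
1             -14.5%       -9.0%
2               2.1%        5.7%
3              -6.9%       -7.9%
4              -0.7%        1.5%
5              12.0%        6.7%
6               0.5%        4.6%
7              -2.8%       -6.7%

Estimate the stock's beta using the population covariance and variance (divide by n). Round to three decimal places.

Mean R_i = (-14.5 + 2.1 − 6.9 − 0.7 + 12.0 + 0.5 − 2.8) / 7 = -1.4714%
Mean R_m = (-9.0 + 5.7 − 7.9 + 1.5 + 6.7 + 4.6 − 6.7) / 7 = -0.7286%
Σ(R_i − R̄_i)(R_m − R̄_m) = 289.8857  ⇒  Cov = 289.8857 / 7 = 41.4122
Σ(R_m − R̄_m)² = 285.3743  ⇒  Var(R_m) = 285.3743 / 7 = 40.7678
β = Cov / Var(R_m) = 41.4122 / 40.7678 = 1.0158

1.016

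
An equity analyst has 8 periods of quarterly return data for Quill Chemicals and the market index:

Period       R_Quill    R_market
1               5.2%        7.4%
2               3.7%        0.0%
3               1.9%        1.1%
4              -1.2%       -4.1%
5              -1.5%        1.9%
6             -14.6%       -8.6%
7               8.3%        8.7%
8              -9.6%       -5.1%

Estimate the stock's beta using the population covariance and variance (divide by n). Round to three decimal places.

1.154

Mean R_i = (5.2 + 3.7 + 1.9 − 1.2 − 1.5 − 14.6 + 8.3 − 9.6) / 8 = -0.9750%
Mean R_m = (7.4 + 0.0 + 1.1 − 4.1 + 1.9 − 8.6 + 8.7 − 5.1) / 8 = 0.1625%
Σ(R_i − R̄_i)(R_m − R̄_m) = 290.6375  ⇒  Cov = 290.6375 / 8 = 36.3297
Σ(R_m − R̄_m)² = 251.8388  ⇒  Var(R_m) = 251.8388 / 8 = 31.4799
β = Cov / Var(R_m) = 36.3297 / 31.4799 = 1.1541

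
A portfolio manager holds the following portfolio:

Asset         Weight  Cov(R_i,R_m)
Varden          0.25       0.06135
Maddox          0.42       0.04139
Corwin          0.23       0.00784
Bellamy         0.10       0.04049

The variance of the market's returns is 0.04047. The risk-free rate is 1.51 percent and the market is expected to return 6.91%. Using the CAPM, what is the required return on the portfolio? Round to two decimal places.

β_Varden = 0.06135 / 0.04047 = 1.5159
β_Maddox = 0.04139 / 0.04047 = 1.0227
β_Corwin = 0.00784 / 0.04047 = 0.1937
β_Bellamy = 0.04049 / 0.04047 = 1.0005
β_P = Σ w_i β_i = 0.25×1.5159 + 0.42×1.0227 + 0.23×0.1937 + 0.10×1.0005 = 0.9531
MRP = 6.91% − 1.51% = 5.40%
E(R_P) = R_f + β_P × MRP = 1.51% + 0.9531 × 5.40% = 6.66%

6.66%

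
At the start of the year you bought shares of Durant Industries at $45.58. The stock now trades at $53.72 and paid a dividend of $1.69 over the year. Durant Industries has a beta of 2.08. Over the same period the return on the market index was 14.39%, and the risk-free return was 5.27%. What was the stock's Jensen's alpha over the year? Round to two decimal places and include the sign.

-2.67%

Realised HPR = (P1 + D1 − P0) / P0 = (53.72 + 1.69 − 45.58) / 45.58 = 9.83 / 45.58 = 21.5665%
MRP = 14.39% − 5.27% = 9.12%
CAPM required = R_f + β·MRP = 5.27% + 2.08 × 9.12% = 24.2396%
α = realised − required = 21.5665% − 24.2396% = -2.67%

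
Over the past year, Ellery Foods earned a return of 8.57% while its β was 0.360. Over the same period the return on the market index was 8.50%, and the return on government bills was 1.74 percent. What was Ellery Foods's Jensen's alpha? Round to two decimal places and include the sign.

Market excess return = 8.50% − 1.74% = 6.76%
CAPM benchmark = R_f + β(R_m − R_f) = 1.74% + 0.360 × 6.76% = 4.17360%
α = actual − benchmark = 8.57% − 4.17360% = +4.40%

+4.40%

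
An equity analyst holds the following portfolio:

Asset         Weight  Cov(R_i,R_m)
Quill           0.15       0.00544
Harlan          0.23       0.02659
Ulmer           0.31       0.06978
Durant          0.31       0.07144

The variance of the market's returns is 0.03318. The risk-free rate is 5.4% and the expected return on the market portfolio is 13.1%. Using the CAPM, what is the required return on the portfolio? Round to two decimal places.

β_Quill = 0.00544 / 0.03318 = 0.1640
β_Harlan = 0.02659 / 0.03318 = 0.8014
β_Ulmer = 0.06978 / 0.03318 = 2.1031
β_Durant = 0.07144 / 0.03318 = 2.1531
β_P = Σ w_i β_i = 0.15×0.1640 + 0.23×0.8014 + 0.31×2.1031 + 0.31×2.1531 = 1.5283
MRP = 13.1% − 5.4% = 7.70%
E(R_P) = R_f + β_P × MRP = 5.4% + 1.5283 × 7.7% = 17.17%

17.17%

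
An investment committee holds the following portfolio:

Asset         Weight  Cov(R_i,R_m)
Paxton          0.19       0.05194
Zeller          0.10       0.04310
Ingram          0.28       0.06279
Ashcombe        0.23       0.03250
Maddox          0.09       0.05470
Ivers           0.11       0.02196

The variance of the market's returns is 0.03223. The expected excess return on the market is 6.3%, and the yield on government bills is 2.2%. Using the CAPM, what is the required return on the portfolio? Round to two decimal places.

β_Paxton = 0.05194 / 0.03223 = 1.6115
β_Zeller = 0.04310 / 0.03223 = 1.3373
β_Ingram = 0.06279 / 0.03223 = 1.9482
β_Ashcombe = 0.03250 / 0.03223 = 1.0084
β_Maddox = 0.05470 / 0.03223 = 1.6972
β_Ivers = 0.02196 / 0.03223 = 0.6814
β_P = Σ w_i β_i = 0.19×1.6115 + 0.10×1.3373 + 0.28×1.9482 + 0.23×1.0084 + 0.09×1.6972 + 0.11×0.6814 = 1.4450
E(R_P) = R_f + β_P × MRP = 2.2% + 1.4450 × 6.3% = 11.30%

11.30%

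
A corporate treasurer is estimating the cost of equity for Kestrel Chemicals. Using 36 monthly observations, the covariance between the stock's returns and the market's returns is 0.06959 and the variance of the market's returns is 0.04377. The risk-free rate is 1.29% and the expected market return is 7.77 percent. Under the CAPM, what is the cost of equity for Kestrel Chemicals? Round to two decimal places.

β = Cov(R_i, R_m) / Var(R_m) = 0.06959 / 0.04377 = 1.5899
MRP = 7.77% − 1.29% = 6.48%
E(R) = R_f + β × MRP = 1.29% + 1.5899 × 6.48% = 11.59%

11.59%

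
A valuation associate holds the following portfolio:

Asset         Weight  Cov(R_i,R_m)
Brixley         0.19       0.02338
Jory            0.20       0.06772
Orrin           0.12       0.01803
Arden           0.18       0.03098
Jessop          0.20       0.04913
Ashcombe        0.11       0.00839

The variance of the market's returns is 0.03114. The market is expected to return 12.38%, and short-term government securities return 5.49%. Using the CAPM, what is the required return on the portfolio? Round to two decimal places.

13.56%

β_Brixley = 0.02338 / 0.03114 = 0.7508
β_Jory = 0.06772 / 0.03114 = 2.1747
β_Orrin = 0.01803 / 0.03114 = 0.5790
β_Arden = 0.03098 / 0.03114 = 0.9949
β_Jessop = 0.04913 / 0.03114 = 1.5777
β_Ashcombe = 0.00839 / 0.03114 = 0.2694
β_P = Σ w_i β_i = 0.19×0.7508 + 0.20×2.1747 + 0.12×0.5790 + 0.18×0.9949 + 0.20×1.5777 + 0.11×0.2694 = 1.1713
MRP = 12.38% − 5.49% = 6.89%
E(R_P) = R_f + β_P × MRP = 5.49% + 1.1713 × 6.89% = 13.56%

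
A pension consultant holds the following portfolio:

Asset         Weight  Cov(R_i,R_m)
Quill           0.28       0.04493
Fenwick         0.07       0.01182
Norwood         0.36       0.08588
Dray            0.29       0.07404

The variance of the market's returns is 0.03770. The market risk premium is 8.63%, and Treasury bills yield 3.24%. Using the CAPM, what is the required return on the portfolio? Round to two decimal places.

18.30%

β_Quill = 0.04493 / 0.03770 = 1.1918
β_Fenwick = 0.01182 / 0.03770 = 0.3135
β_Norwood = 0.08588 / 0.03770 = 2.2780
β_Dray = 0.07404 / 0.03770 = 1.9639
β_P = Σ w_i β_i = 0.28×1.1918 + 0.07×0.3135 + 0.36×2.2780 + 0.29×1.9639 = 1.7453
E(R_P) = R_f + β_P × MRP = 3.24% + 1.7453 × 8.63% = 18.30%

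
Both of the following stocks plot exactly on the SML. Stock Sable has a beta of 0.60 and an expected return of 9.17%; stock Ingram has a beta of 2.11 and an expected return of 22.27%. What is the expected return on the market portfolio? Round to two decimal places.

Both satisfy E(R) = R_f + β·MRP, so the slope of the SML is
MRP = (22.27% − 9.17%) / (2.11 − 0.60) = 13.10% / 1.51 = 8.6755%
R_f = E(R_Sable) − β_Sable·MRP = 9.17% − 0.60 × 8.6755% = 3.9647%
E(R_m) = R_f + MRP = 3.9647% + 8.6755% = 12.64%

12.64%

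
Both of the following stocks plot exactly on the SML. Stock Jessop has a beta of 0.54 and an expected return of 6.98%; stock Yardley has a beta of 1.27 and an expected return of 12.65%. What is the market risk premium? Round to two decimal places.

7.77%

Both satisfy E(R) = R_f + β·MRP, so the slope of the SML is
MRP = (12.65% − 6.98%) / (1.27 − 0.54) = 5.67% / 0.73 = 7.7671%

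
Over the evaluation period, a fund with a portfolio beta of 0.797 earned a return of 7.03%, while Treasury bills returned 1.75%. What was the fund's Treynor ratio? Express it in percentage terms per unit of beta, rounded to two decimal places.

6.62%

Treynor = (R_P − R_f) / β_P = (7.03% − 1.75%) / 0.7970 = 5.28% / 0.7970 = 6.62%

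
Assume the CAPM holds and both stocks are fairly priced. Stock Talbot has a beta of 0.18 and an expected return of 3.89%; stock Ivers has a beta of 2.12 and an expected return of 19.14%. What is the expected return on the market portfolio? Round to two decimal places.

10.34%

Both satisfy E(R) = R_f + β·MRP, so the slope of the SML is
MRP = (19.14% − 3.89%) / (2.12 − 0.18) = 15.25% / 1.94 = 7.8608%
R_f = E(R_Talbot) − β_Talbot·MRP = 3.89% − 0.18 × 7.8608% = 2.4751%
E(R_m) = R_f + MRP = 2.4751% + 7.8608% = 10.34%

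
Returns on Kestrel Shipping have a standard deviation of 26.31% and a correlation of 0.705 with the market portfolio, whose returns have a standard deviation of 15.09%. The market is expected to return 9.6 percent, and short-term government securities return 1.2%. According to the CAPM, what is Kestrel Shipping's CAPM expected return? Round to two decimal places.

11.53%

β = ρ × σ_i / σ_m = 0.705 × 26.31% / 15.09% = 1.2292
MRP = 9.6% − 1.2% = 8.40%
E(R) = 1.2% + 1.2292 × 8.4% = 11.53%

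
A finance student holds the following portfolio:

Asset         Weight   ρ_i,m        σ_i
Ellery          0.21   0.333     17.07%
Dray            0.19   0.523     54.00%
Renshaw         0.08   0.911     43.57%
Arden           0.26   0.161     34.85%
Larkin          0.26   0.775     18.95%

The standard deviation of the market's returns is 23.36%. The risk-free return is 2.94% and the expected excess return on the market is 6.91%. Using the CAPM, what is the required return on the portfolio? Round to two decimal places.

β_Ellery = 0.333 × 17.07% / 23.36% = 0.2433
β_Dray = 0.523 × 54.00% / 23.36% = 1.2090
β_Renshaw = 0.911 × 43.57% / 23.36% = 1.6992
β_Arden = 0.161 × 34.85% / 23.36% = 0.2402
β_Larkin = 0.775 × 18.95% / 23.36% = 0.6287
β_P = Σ w_i β_i = 0.21×0.2433 + 0.19×1.2090 + 0.08×1.6992 + 0.26×0.2402 + 0.26×0.6287 = 0.6427
E(R_P) = R_f + β_P × MRP = 2.94% + 0.6427 × 6.91% = 7.38%

7.38%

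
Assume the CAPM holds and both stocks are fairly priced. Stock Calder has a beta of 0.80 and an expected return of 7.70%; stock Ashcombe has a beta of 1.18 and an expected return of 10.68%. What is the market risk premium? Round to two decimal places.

7.84%

Both satisfy E(R) = R_f + β·MRP, so the slope of the SML is
MRP = (10.68% − 7.70%) / (1.18 − 0.80) = 2.98% / 0.38 = 7.8421%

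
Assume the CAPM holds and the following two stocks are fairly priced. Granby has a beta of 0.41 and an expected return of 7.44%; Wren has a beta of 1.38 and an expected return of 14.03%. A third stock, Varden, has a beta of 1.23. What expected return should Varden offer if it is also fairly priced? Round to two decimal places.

MRP (SML slope) = (14.03% − 7.44%) / (1.38 − 0.41) = 6.59% / 0.97 = 6.7938%
R_f (intercept) = 7.44% − 0.41 × 6.7938% = 4.6545%
E(R_Varden) = R_f + β × MRP = 4.6545% + 1.23 × 6.7938% = 13.01%

13.01%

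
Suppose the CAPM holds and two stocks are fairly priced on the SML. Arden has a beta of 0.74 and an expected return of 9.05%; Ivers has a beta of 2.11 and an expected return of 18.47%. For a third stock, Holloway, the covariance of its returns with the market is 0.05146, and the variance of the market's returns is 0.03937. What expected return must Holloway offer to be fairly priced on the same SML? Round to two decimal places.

12.95%

MRP = (18.47% − 9.05%) / (2.11 − 0.74) = 6.8759%
R_f = 9.05% − 0.74 × 6.8759% = 3.9618%
β_Holloway = Cov / Var(R_m) = 0.05146 / 0.03937 = 1.3071
E(R_Holloway) = R_f + β × MRP = 3.9618% + 1.3071 × 6.8759% = 12.95%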